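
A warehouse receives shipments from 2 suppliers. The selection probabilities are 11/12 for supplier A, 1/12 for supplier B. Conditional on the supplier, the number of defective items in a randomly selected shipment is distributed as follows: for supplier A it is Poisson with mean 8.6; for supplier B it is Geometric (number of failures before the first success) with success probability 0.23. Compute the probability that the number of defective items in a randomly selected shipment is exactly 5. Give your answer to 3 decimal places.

Conditional on each supplier, P(X = 5): A: 0.0721736; B: 0.062256.
By total probability, P(X = 5) = 0.916667·0.0721736 + 0.0833333·0.062256 = 0.0713472.

0.071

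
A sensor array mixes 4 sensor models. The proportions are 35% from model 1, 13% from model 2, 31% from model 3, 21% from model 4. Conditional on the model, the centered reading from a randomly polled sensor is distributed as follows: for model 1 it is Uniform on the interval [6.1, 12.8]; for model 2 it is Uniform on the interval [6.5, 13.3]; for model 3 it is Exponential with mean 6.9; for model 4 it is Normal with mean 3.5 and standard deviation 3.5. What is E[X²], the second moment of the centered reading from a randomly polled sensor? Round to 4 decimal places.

For each component E[X²] = Var + (mean)², giving 1: 93.0433; 2: 101.863; 3: 95.22; 4: 24.5.
Overall E[X²] = 0.35·93.0433 + 0.13·101.863 + 0.31·95.22 + 0.21·24.5 = 80.4706.

80.4706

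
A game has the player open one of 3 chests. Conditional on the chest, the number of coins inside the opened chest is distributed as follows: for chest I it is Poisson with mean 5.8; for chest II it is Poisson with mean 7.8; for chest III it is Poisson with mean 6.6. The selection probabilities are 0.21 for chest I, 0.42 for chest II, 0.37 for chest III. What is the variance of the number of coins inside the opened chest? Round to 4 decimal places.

Per component, I: μ=5.8, E[X²]=39.44; II: μ=7.8, E[X²]=68.64; III: μ=6.6, E[X²]=50.16.
E[X] = 0.21·5.8 + 0.42·7.8 + 0.37·6.6 = 6.936.
E[X²] = 0.21·39.44 + 0.42·68.64 + 0.37·50.16 = 55.6704.
Var(X) = E[X²] − (E[X])² = 55.6704 − 48.1081 = 7.5623.

7.5623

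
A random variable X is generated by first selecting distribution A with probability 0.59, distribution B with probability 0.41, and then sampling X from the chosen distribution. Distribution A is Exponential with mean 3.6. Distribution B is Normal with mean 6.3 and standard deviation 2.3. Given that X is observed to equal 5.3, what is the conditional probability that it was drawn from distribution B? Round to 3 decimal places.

Likelihoods f(5.3 | ·): A: 0.0637264; B: 0.15781.
Posterior ∝ prior × likelihood. Numerator for B: 0.41·0.15781 = 0.064702.
Normalizing constant: 0.59·0.0637264 + 0.41·0.15781 = 0.102301.
P(B | observation) = 0.064702 / 0.102301 = 0.632469.

0.632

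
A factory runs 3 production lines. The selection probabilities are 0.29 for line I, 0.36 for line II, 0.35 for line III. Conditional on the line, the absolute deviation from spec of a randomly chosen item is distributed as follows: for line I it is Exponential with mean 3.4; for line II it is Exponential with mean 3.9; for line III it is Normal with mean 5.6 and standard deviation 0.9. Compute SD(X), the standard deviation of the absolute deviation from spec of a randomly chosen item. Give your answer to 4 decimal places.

3.1612

Per component, I: μ=3.4, E[X²]=23.12; II: μ=3.9, E[X²]=30.42; III: μ=5.6, E[X²]=32.17.
E[X] = 0.29·3.4 + 0.36·3.9 + 0.35·5.6 = 4.35.
E[X²] = 0.29·23.12 + 0.36·30.42 + 0.35·32.17 = 28.9155.
Var(X) = E[X²] − (E[X])² = 28.9155 − 18.9225 = 9.993.
SD(X) = √9.993 = 3.16117.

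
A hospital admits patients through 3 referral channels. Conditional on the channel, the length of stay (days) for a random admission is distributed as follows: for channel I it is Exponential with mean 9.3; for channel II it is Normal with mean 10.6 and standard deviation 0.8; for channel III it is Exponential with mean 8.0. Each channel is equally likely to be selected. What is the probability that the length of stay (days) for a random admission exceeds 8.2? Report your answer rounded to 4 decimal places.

0.5905

Conditional on each channel, P(X > 8.2): I: 0.41407; II: 0.99865; III: 0.358796.
By total probability, P(X > 8.2) = 0.333333·0.41407 + 0.333333·0.99865 + 0.333333·0.358796 = 0.590505.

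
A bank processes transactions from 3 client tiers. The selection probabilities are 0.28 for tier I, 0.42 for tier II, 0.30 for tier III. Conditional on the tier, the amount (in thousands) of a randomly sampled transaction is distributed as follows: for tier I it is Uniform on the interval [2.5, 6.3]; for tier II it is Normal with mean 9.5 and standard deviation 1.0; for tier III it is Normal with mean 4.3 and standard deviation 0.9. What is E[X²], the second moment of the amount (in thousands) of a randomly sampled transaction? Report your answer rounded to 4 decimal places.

For each component E[X²] = Var + (mean)², giving I: 20.5633; II: 91.25; III: 19.3.
Overall E[X²] = 0.28·20.5633 + 0.42·91.25 + 0.3·19.3 = 49.8727.

49.8727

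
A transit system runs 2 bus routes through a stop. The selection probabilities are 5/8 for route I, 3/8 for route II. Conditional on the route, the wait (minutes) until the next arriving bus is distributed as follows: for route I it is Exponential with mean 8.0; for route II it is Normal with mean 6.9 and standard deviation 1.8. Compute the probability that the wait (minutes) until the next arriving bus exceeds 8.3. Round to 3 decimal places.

Conditional on each route, P(X > 8.3): I: 0.354339; II: 0.21835.
By total probability, P(X > 8.3) = 0.625·0.354339 + 0.375·0.21835 = 0.303343.

0.303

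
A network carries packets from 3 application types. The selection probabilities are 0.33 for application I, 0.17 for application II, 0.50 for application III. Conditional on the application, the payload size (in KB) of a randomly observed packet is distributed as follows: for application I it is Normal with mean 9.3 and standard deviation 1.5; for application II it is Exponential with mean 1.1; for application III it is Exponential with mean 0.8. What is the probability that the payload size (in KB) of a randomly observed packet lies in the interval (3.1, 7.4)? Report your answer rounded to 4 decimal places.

Conditional on each application, P(3.1 < X < 7.4): I: 0.102619; II: 0.0585166; III: 0.0206582.
By total probability, P(3.1 < X < 7.4) = 0.33·0.102619 + 0.17·0.0585166 + 0.5·0.0206582 = 0.0541413.

0.0541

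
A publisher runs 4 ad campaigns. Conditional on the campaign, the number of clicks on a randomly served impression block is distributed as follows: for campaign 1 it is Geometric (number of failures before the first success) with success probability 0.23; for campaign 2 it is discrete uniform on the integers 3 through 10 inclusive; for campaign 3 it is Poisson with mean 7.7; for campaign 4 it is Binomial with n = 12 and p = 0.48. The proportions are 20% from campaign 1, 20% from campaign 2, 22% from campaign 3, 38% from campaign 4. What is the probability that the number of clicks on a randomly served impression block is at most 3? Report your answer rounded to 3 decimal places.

Conditional on each campaign, P(X ≤ 3): 1: 0.64847; 2: 0.125; 3: 0.0518188; 4: 0.094338.
By total probability, P(X ≤ 3) = 0.2·0.64847 + 0.2·0.125 + 0.22·0.0518188 + 0.38·0.094338 = 0.201942.

0.202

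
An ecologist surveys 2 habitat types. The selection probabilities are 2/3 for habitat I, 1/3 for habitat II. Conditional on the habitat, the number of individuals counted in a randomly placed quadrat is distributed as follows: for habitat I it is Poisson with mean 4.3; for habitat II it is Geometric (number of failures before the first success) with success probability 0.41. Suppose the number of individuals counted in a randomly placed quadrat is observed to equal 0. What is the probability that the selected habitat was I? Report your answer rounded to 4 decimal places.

Likelihoods P(X=0 | ·): I: 0.0135686; II: 0.41.
Posterior ∝ prior × likelihood. Numerator for I: 0.666667·0.0135686 = 0.00904571.
Normalizing constant: 0.666667·0.0135686 + 0.333333·0.41 = 0.145712.
P(I | observation) = 0.00904571 / 0.145712 = 0.0620792.

0.0621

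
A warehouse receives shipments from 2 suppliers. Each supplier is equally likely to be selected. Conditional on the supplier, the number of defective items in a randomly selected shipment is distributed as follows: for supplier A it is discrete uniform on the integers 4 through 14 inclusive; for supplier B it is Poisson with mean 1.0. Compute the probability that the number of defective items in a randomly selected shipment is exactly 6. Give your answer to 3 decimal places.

Conditional on each supplier, P(X = 6): A: 0.0909091; B: 0.000510944.
By total probability, P(X = 6) = 0.5·0.0909091 + 0.5·0.000510944 = 0.04571.

0.046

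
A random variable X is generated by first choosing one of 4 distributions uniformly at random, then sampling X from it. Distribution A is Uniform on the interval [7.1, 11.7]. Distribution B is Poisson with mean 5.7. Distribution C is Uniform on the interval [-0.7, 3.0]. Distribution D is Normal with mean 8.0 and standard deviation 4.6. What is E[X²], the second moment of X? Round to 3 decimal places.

For each component E[X²] = Var + (mean)², giving A: 90.1233; B: 38.19; C: 2.46333; D: 85.16.
Overall E[X²] = 0.25·90.1233 + 0.25·38.19 + 0.25·2.46333 + 0.25·85.16 = 53.9842.

53.984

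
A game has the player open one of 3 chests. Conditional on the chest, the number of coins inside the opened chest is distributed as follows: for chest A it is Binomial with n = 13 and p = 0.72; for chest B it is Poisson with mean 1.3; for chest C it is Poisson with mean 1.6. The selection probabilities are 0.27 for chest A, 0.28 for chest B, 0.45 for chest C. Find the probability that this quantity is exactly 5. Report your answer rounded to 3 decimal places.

Conditional on each chest, P(X = 5): A: 0.00940817; B: 0.00843243; C: 0.017642.
By total probability, P(X = 5) = 0.27·0.00940817 + 0.28·0.00843243 + 0.45·0.017642 = 0.0128402.

0.013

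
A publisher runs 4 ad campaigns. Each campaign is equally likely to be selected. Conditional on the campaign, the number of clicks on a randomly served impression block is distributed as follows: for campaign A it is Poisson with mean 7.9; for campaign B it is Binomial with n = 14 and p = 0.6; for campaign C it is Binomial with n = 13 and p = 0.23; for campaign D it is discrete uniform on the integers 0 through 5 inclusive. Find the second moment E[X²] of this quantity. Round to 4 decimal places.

For each component E[X²] = Var + (mean)², giving A: 70.31; B: 73.92; C: 11.2424; D: 9.16667.
Overall E[X²] = 0.25·70.31 + 0.25·73.92 + 0.25·11.2424 + 0.25·9.16667 = 41.1598.

41.1598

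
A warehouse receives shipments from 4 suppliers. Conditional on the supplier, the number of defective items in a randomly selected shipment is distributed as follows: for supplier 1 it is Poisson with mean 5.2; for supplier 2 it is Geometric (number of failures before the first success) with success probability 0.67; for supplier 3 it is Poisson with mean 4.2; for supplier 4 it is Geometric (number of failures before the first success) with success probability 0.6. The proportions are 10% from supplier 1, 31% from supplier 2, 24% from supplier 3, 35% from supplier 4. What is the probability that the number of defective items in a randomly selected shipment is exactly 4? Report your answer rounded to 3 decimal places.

Conditional on each supplier, P(X = 4): 1: 0.168063; 2: 0.00794567; 3: 0.194424; 4: 0.01536.
By total probability, P(X = 4) = 0.1·0.168063 + 0.31·0.00794567 + 0.24·0.194424 + 0.35·0.01536 = 0.0713071.

0.071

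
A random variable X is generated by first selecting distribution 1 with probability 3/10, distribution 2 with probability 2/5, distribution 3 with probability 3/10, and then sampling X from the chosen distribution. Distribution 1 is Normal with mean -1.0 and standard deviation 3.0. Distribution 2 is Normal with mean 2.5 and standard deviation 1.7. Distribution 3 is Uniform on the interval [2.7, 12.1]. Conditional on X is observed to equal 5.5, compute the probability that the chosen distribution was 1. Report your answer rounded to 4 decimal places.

0.0687

Likelihoods f(5.5 | ·): 1: 0.0127175; 2: 0.0494566; 3: 0.106383.
Posterior ∝ prior × likelihood. Numerator for 1: 0.3·0.0127175 = 0.00381526.
Normalizing constant: 0.3·0.0127175 + 0.4·0.0494566 + 0.3·0.106383 = 0.0555128.
P(1 | observation) = 0.00381526 / 0.0555128 = 0.0687276.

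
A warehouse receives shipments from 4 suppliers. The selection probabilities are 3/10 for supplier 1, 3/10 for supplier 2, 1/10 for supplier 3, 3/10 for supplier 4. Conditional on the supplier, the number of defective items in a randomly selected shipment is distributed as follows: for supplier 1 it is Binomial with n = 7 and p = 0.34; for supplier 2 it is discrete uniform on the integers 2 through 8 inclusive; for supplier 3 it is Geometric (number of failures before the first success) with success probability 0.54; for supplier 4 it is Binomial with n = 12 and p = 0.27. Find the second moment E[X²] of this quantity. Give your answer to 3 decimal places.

14.960

For each component E[X²] = Var + (mean)², giving 1: 7.2352; 2: 29; 3: 2.30316; 4: 12.8628.
Overall E[X²] = 0.3·7.2352 + 0.3·29 + 0.1·2.30316 + 0.3·12.8628 = 14.9597.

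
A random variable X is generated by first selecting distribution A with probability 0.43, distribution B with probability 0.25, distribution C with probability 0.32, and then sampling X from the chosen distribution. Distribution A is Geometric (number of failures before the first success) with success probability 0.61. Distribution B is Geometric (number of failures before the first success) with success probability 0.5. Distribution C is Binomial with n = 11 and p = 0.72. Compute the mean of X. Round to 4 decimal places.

Component means — A: 0.639344; B: 1; C: 7.92.
E[X] = 0.43·0.639344 + 0.25·1 + 0.32·7.92 = 3.05932.

3.0593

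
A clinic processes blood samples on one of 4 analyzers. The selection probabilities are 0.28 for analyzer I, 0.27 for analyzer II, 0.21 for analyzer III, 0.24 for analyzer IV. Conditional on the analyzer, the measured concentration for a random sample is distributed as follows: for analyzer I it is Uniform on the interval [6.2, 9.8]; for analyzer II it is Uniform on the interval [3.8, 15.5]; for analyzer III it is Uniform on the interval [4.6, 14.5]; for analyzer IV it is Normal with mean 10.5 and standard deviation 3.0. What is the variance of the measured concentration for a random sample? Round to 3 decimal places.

Per component, I: μ=8, E[X²]=65.08; II: μ=9.65, E[X²]=104.53; III: μ=9.55, E[X²]=99.37; IV: μ=10.5, E[X²]=119.25.
E[X] = 0.28·8 + 0.27·9.65 + 0.21·9.55 + 0.24·10.5 = 9.371.
E[X²] = 0.28·65.08 + 0.27·104.53 + 0.21·99.37 + 0.24·119.25 = 95.9332.
Var(X) = E[X²] − (E[X])² = 95.9332 − 87.8156 = 8.11756.

8.118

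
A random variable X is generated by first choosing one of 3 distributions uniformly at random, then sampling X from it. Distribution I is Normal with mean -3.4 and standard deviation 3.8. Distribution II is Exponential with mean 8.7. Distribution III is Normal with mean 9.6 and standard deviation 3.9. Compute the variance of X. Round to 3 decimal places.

70.249

Per component, I: μ=-3.4, E[X²]=26; II: μ=8.7, E[X²]=151.38; III: μ=9.6, E[X²]=107.37.
E[X] = 0.333333·-3.4 + 0.333333·8.7 + 0.333333·9.6 = 4.96667.
E[X²] = 0.333333·26 + 0.333333·151.38 + 0.333333·107.37 = 94.9167.
Var(X) = E[X²] − (E[X])² = 94.9167 − 24.6678 = 70.2489.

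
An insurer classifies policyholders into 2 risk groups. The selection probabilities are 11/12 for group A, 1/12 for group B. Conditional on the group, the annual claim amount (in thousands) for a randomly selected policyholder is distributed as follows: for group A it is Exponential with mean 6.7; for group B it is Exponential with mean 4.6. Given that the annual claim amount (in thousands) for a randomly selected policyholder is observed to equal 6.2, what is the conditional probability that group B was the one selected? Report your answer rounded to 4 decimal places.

0.0799

Likelihoods f(6.2 | ·): A: 0.0591617; B: 0.0564792.
Posterior ∝ prior × likelihood. Numerator for B: 0.0833333·0.0564792 = 0.0047066.
Normalizing constant: 0.916667·0.0591617 + 0.0833333·0.0564792 = 0.0589382.
P(B | observation) = 0.0047066 / 0.0589382 = 0.0798566.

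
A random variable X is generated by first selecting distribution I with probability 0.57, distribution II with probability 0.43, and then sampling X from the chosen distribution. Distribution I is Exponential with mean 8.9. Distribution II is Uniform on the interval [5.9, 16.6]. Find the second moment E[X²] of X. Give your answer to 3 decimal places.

148.824

For each component E[X²] = Var + (mean)², giving I: 158.42; II: 136.103.
Overall E[X²] = 0.57·158.42 + 0.43·136.103 = 148.824.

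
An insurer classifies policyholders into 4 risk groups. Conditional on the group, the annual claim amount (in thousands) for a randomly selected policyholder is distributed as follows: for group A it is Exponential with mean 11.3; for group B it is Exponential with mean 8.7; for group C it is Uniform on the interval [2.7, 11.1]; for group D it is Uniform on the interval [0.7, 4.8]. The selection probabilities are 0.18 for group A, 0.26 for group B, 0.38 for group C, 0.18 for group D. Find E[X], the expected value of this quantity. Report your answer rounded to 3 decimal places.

Component means — A: 11.3; B: 8.7; C: 6.9; D: 2.75.
E[X] = 0.18·11.3 + 0.26·8.7 + 0.38·6.9 + 0.18·2.75 = 7.413.

7.413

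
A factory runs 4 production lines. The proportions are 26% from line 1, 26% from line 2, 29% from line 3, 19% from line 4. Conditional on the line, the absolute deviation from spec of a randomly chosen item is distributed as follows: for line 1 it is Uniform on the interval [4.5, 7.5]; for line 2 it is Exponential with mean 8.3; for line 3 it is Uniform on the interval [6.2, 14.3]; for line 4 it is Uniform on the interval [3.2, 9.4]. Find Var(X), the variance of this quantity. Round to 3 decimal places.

Per component, 1: μ=6, E[X²]=36.75; 2: μ=8.3, E[X²]=137.78; 3: μ=10.25, E[X²]=110.53; 4: μ=6.3, E[X²]=42.8933.
E[X] = 0.26·6 + 0.26·8.3 + 0.29·10.25 + 0.19·6.3 = 7.8875.
E[X²] = 0.26·36.75 + 0.26·137.78 + 0.29·110.53 + 0.19·42.8933 = 85.5812.
Var(X) = E[X²] − (E[X])² = 85.5812 − 62.2127 = 23.3686.

23.369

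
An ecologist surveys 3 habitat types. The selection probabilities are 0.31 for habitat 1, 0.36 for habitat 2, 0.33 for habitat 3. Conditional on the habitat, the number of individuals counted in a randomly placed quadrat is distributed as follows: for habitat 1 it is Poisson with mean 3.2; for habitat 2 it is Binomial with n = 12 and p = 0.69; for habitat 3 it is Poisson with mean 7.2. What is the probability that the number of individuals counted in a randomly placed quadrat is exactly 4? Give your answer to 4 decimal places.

Conditional on each habitat, P(X = 4): 1: 0.178093; 2: 0.00956963; 3: 0.0835985.
By total probability, P(X = 4) = 0.31·0.178093 + 0.36·0.00956963 + 0.33·0.0835985 = 0.0862413.

0.0862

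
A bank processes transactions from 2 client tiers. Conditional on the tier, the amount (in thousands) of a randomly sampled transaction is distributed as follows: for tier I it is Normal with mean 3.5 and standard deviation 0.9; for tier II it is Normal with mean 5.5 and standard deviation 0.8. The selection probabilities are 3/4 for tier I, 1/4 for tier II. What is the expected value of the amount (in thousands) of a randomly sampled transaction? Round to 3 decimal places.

4.000

Component means — I: 3.5; II: 5.5.
E[X] = 0.75·3.5 + 0.25·5.5 = 4.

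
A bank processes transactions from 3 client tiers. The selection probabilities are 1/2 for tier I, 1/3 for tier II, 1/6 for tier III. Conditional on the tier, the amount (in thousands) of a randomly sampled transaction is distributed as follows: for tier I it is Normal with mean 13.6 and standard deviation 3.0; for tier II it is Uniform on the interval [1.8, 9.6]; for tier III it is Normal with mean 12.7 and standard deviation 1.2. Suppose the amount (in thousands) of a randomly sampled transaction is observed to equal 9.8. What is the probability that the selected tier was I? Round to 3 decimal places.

Likelihoods f(9.8 | ·): I: 0.0596195; II: 0; III: 0.0179279.
Posterior ∝ prior × likelihood. Numerator for I: 0.5·0.0596195 = 0.0298097.
Normalizing constant: 0.5·0.0596195 + 0.333333·0 + 0.166667·0.0179279 = 0.0327977.
P(I | observation) = 0.0298097 / 0.0327977 = 0.908897.

0.909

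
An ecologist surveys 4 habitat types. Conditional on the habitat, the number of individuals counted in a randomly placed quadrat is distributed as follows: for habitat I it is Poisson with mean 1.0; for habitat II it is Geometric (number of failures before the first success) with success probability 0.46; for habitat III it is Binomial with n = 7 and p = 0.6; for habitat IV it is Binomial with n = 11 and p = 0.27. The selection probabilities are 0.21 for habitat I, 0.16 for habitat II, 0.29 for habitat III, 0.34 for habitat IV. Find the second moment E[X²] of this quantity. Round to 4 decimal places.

For each component E[X²] = Var + (mean)², giving I: 2; II: 3.93006; III: 19.32; IV: 10.989.
Overall E[X²] = 0.21·2 + 0.16·3.93006 + 0.29·19.32 + 0.34·10.989 = 10.3879.

10.3879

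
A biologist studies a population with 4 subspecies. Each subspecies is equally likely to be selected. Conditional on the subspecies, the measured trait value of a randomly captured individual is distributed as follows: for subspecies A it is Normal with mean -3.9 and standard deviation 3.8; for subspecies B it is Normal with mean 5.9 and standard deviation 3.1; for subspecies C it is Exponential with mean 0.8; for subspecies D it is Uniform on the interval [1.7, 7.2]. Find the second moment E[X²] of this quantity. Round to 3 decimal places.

For each component E[X²] = Var + (mean)², giving A: 29.65; B: 44.42; C: 1.28; D: 22.3233.
Overall E[X²] = 0.25·29.65 + 0.25·44.42 + 0.25·1.28 + 0.25·22.3233 = 24.4183.

24.418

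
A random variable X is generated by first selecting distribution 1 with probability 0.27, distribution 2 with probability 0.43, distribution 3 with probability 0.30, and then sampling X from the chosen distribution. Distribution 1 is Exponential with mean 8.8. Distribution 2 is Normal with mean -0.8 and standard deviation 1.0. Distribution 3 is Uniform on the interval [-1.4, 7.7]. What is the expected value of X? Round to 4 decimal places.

Component means — 1: 8.8; 2: -0.8; 3: 3.15.
E[X] = 0.27·8.8 + 0.43·-0.8 + 0.3·3.15 = 2.977.

2.9770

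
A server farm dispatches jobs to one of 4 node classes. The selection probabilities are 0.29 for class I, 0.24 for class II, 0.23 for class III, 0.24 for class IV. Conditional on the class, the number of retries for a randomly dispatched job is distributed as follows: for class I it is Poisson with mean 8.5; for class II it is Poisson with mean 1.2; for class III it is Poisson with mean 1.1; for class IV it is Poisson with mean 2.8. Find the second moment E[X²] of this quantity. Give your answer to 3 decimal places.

27.136

For each component E[X²] = Var + (mean)², giving I: 80.75; II: 2.64; III: 2.31; IV: 10.64.
Overall E[X²] = 0.29·80.75 + 0.24·2.64 + 0.23·2.31 + 0.24·10.64 = 27.136.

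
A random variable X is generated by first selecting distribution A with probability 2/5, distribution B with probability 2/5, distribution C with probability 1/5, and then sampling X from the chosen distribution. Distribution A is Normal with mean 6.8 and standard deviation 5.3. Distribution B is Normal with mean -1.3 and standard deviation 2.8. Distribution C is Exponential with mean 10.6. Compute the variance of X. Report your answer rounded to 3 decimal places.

Per component, A: μ=6.8, E[X²]=74.33; B: μ=-1.3, E[X²]=9.53; C: μ=10.6, E[X²]=224.72.
E[X] = 0.4·6.8 + 0.4·-1.3 + 0.2·10.6 = 4.32.
E[X²] = 0.4·74.33 + 0.4·9.53 + 0.2·224.72 = 78.488.
Var(X) = E[X²] − (E[X])² = 78.488 − 18.6624 = 59.8256.

59.826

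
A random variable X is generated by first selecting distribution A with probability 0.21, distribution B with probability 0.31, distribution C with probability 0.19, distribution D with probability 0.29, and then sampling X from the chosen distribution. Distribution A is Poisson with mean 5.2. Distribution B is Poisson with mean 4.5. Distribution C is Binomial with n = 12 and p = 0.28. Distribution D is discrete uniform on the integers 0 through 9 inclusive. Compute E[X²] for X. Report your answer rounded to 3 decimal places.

For each component E[X²] = Var + (mean)², giving A: 32.24; B: 24.75; C: 13.7088; D: 28.5.
Overall E[X²] = 0.21·32.24 + 0.31·24.75 + 0.19·13.7088 + 0.29·28.5 = 25.3126.

25.313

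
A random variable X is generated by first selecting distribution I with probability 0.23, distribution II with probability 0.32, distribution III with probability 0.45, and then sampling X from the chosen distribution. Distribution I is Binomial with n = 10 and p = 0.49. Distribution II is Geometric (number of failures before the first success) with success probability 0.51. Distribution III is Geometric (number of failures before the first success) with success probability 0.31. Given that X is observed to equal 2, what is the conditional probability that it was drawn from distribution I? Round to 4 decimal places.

0.0972

Likelihoods P(X=2 | ·): I: 0.04945; II: 0.122451; III: 0.147591.
Posterior ∝ prior × likelihood. Numerator for I: 0.23·0.04945 = 0.0113735.
Normalizing constant: 0.23·0.04945 + 0.32·0.122451 + 0.45·0.147591 = 0.116974.
P(I | observation) = 0.0113735 / 0.116974 = 0.0972312.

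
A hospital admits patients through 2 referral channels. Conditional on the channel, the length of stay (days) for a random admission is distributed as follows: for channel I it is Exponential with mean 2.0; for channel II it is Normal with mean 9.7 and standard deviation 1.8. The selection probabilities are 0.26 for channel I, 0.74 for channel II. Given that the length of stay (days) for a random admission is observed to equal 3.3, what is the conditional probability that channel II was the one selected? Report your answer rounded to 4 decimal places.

Likelihoods f(3.3 | ·): I: 0.096025; II: 0.000398536.
Posterior ∝ prior × likelihood. Numerator for II: 0.74·0.000398536 = 0.000294917.
Normalizing constant: 0.26·0.096025 + 0.74·0.000398536 = 0.0252614.
P(II | observation) = 0.000294917 / 0.0252614 = 0.0116746.

0.0117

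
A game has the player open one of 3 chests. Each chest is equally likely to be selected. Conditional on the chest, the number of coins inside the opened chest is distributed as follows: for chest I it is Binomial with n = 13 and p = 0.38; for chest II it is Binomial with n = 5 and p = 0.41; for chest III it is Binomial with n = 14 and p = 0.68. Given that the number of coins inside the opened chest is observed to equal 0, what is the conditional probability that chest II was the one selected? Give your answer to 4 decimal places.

Likelihoods P(X=0 | ·): I: 0.00200029; II: 0.0714924; III: 1.18059e-07.
Posterior ∝ prior × likelihood. Numerator for II: 0.333333·0.0714924 = 0.0238308.
Normalizing constant: 0.333333·0.00200029 + 0.333333·0.0714924 + 0.333333·1.18059e-07 = 0.0244976.
P(II | observation) = 0.0238308 / 0.0244976 = 0.972781.

0.9728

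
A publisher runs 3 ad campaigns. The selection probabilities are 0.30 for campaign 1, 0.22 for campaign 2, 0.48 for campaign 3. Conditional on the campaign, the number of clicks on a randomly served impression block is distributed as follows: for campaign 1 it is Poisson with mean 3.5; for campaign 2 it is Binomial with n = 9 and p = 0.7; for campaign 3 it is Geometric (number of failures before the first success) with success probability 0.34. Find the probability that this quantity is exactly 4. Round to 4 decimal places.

0.1038

Conditional on each campaign, P(X = 4): 1: 0.188812; 2: 0.0735138; 3: 0.0645141.
By total probability, P(X = 4) = 0.3·0.188812 + 0.22·0.0735138 + 0.48·0.0645141 = 0.103783.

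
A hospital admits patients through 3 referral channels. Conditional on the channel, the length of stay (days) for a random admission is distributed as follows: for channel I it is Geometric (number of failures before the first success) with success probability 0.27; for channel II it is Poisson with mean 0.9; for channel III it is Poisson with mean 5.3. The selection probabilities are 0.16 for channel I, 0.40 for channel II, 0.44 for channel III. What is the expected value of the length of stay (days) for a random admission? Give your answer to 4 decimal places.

3.1246

Component means — I: 2.7037; II: 0.9; III: 5.3.
E[X] = 0.16·2.7037 + 0.4·0.9 + 0.44·5.3 = 3.12459.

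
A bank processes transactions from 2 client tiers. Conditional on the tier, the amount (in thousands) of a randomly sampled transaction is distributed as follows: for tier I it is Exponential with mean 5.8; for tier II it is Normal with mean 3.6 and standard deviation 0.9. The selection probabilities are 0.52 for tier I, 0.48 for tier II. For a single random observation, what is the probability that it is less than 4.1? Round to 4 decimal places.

Conditional on each tier, P(X < 4.1): I: 0.506828; II: 0.710743.
By total probability, P(X < 4.1) = 0.52·0.506828 + 0.48·0.710743 = 0.604707.

0.6047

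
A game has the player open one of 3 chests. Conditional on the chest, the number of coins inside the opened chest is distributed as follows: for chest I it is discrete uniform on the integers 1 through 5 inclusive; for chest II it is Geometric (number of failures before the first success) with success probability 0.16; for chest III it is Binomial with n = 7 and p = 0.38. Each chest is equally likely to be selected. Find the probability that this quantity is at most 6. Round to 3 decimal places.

Conditional on each chest, P(X ≤ 6): I: 1; II: 0.70491; III: 0.998856.
By total probability, P(X ≤ 6) = 0.333333·1 + 0.333333·0.70491 + 0.333333·0.998856 = 0.901255.

0.901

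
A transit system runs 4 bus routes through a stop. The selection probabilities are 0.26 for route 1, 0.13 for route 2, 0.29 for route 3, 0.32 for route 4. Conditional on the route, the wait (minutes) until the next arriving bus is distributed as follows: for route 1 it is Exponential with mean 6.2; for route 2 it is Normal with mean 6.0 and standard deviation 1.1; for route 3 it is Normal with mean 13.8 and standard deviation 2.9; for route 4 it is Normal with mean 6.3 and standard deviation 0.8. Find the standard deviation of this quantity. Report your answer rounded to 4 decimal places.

4.9669

Per component, 1: μ=6.2, E[X²]=76.88; 2: μ=6, E[X²]=37.21; 3: μ=13.8, E[X²]=198.85; 4: μ=6.3, E[X²]=40.33.
E[X] = 0.26·6.2 + 0.13·6 + 0.29·13.8 + 0.32·6.3 = 8.41.
E[X²] = 0.26·76.88 + 0.13·37.21 + 0.29·198.85 + 0.32·40.33 = 95.3982.
Var(X) = E[X²] − (E[X])² = 95.3982 − 70.7281 = 24.6701.
SD(X) = √24.6701 = 4.9669.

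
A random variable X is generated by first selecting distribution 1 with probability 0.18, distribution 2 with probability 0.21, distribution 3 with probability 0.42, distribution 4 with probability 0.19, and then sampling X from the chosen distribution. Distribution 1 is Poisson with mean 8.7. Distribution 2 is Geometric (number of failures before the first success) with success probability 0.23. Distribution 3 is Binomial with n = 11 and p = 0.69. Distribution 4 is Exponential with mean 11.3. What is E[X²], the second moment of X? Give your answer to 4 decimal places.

94.3064

For each component E[X²] = Var + (mean)², giving 1: 84.39; 2: 25.7637; 3: 59.961; 4: 255.38.
Overall E[X²] = 0.18·84.39 + 0.21·25.7637 + 0.42·59.961 + 0.19·255.38 = 94.3064.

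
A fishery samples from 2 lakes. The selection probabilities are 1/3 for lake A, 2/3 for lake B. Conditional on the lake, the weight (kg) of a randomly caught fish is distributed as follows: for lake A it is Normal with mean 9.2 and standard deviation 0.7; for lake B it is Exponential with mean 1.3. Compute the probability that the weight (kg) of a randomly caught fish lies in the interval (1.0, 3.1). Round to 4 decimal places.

Conditional on each lake, P(1.0 < X < 3.1): A: 0; B: 0.371245.
By total probability, P(1.0 < X < 3.1) = 0.333333·0 + 0.666667·0.371245 = 0.247497.

0.2475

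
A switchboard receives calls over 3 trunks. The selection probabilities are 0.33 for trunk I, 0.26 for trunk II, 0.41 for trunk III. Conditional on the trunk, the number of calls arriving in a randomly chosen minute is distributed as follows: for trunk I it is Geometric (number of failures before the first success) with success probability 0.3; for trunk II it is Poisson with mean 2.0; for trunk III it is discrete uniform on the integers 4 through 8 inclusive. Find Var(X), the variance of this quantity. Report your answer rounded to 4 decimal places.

Per component, I: μ=2.33333, E[X²]=13.2222; II: μ=2, E[X²]=6; III: μ=6, E[X²]=38.
E[X] = 0.33·2.33333 + 0.26·2 + 0.41·6 = 3.75.
E[X²] = 0.33·13.2222 + 0.26·6 + 0.41·38 = 21.5033.
Var(X) = E[X²] − (E[X])² = 21.5033 − 14.0625 = 7.44083.

7.4408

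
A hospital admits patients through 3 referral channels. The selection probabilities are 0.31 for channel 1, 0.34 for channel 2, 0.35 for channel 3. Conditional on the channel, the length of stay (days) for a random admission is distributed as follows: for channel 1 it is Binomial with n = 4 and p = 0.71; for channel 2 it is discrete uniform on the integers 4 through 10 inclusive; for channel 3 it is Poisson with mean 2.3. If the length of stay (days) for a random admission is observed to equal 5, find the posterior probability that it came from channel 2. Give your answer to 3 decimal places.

Likelihoods P(X=5 | ·): 1: 0; 2: 0.142857; 3: 0.053775.
Posterior ∝ prior × likelihood. Numerator for 2: 0.34·0.142857 = 0.0485714.
Normalizing constant: 0.31·0 + 0.34·0.142857 + 0.35·0.053775 = 0.0673927.
P(2 | observation) = 0.0485714 / 0.0673927 = 0.720723.

0.721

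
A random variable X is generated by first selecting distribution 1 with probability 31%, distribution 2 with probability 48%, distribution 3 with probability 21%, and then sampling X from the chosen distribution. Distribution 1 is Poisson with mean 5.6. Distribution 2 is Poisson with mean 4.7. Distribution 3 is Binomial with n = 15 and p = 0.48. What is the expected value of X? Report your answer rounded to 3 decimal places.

5.504

Component means — 1: 5.6; 2: 4.7; 3: 7.2.
E[X] = 0.31·5.6 + 0.48·4.7 + 0.21·7.2 = 5.504.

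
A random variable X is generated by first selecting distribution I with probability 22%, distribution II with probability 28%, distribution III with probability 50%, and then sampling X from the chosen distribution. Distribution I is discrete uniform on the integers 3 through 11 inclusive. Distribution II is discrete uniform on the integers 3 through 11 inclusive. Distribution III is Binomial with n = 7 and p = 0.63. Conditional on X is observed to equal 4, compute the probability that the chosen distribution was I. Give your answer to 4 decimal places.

0.1252

Likelihoods P(X=4 | ·): I: 0.111111; II: 0.111111; III: 0.279277.
Posterior ∝ prior × likelihood. Numerator for I: 0.22·0.111111 = 0.0244444.
Normalizing constant: 0.22·0.111111 + 0.28·0.111111 + 0.5·0.279277 = 0.195194.
P(I | observation) = 0.0244444 / 0.195194 = 0.125231.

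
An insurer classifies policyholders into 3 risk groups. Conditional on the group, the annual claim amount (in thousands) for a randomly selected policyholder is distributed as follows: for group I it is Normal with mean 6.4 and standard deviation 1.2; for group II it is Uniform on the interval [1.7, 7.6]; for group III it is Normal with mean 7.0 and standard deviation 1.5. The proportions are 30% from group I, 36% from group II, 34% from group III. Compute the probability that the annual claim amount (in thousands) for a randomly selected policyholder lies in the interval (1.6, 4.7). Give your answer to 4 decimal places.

0.2278

Conditional on each group, P(1.6 < X < 4.7): I: 0.0782585; II: 0.508475; III: 0.0624378.
By total probability, P(1.6 < X < 4.7) = 0.3·0.0782585 + 0.36·0.508475 + 0.34·0.0624378 = 0.227757.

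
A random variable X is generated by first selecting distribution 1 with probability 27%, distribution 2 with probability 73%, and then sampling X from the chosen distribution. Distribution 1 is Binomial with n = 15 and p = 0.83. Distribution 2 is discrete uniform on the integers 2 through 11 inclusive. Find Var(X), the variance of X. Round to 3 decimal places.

13.572

Per component, 1: μ=12.45, E[X²]=157.119; 2: μ=6.5, E[X²]=50.5.
E[X] = 0.27·12.45 + 0.73·6.5 = 8.1065.
E[X²] = 0.27·157.119 + 0.73·50.5 = 79.2871.
Var(X) = E[X²] − (E[X])² = 79.2871 − 65.7153 = 13.5718.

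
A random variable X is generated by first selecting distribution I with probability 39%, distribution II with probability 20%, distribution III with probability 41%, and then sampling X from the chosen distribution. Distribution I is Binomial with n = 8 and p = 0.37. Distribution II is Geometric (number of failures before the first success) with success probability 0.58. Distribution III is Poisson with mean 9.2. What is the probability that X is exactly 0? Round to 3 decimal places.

0.126

Conditional on each component, P(X = 0): I: 0.0248156; II: 0.58; III: 0.000101039.
By total probability, P(X = 0) = 0.39·0.0248156 + 0.2·0.58 + 0.41·0.000101039 = 0.12572.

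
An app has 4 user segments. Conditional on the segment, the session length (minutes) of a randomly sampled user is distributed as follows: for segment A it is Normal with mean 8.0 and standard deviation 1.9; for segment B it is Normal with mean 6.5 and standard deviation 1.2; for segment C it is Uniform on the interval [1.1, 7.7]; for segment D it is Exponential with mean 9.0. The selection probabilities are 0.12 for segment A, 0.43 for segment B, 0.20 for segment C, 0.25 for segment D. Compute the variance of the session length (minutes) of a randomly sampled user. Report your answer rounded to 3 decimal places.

Per component, A: μ=8, E[X²]=67.61; B: μ=6.5, E[X²]=43.69; C: μ=4.4, E[X²]=22.99; D: μ=9, E[X²]=162.
E[X] = 0.12·8 + 0.43·6.5 + 0.2·4.4 + 0.25·9 = 6.885.
E[X²] = 0.12·67.61 + 0.43·43.69 + 0.2·22.99 + 0.25·162 = 71.9979.
Var(X) = E[X²] − (E[X])² = 71.9979 − 47.4032 = 24.5947.

24.595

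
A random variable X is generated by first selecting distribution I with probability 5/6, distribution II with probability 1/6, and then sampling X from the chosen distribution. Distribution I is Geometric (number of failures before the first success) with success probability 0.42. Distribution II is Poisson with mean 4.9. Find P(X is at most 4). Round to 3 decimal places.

Conditional on each component, P(X ≤ 4): I: 0.934364; II: 0.458212.
By total probability, P(X ≤ 4) = 0.833333·0.934364 + 0.166667·0.458212 = 0.855006.

0.855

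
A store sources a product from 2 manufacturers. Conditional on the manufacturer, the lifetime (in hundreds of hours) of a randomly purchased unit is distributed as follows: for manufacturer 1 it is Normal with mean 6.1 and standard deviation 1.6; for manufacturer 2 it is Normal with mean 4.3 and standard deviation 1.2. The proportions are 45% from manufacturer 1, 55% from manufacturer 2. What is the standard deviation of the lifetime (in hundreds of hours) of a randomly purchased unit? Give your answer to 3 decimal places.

1.657

Per component, 1: μ=6.1, E[X²]=39.77; 2: μ=4.3, E[X²]=19.93.
E[X] = 0.45·6.1 + 0.55·4.3 = 5.11.
E[X²] = 0.45·39.77 + 0.55·19.93 = 28.858.
Var(X) = E[X²] − (E[X])² = 28.858 − 26.1121 = 2.7459.
SD(X) = √2.7459 = 1.65708.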